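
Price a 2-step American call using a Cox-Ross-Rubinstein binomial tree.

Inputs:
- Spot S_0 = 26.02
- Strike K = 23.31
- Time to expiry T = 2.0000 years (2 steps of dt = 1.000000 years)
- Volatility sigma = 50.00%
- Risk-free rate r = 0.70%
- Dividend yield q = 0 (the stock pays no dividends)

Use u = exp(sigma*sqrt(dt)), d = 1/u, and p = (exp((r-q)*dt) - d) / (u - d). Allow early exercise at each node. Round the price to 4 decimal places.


Answer: Price = V(0,0) = 8.1698

Derivation:
dt = T/N = 1.000000
u = exp(sigma*sqrt(dt)) = 1.648721; d = 1/u = 0.606531
p = (exp((r-q)*dt) - d) / (u - d) = 0.384281
Discount per step: exp(-r*dt) = 0.993024
Stock lattice S(k, i) with i counting down-moves:
  k=0: S(0,0) = 26.0200
  k=1: S(1,0) = 42.8997; S(1,1) = 15.7819
  k=2: S(2,0) = 70.7297; S(2,1) = 26.0200; S(2,2) = 9.5722
Terminal payoffs V(N, i) = max(S_T - K, 0):
  V(2,0) = 47.419693; V(2,1) = 2.710000; V(2,2) = 0.000000
Backward induction: V(k, i) = exp(-r*dt) * [p * V(k+1, i) + (1-p) * V(k+1, i+1)]; then take max(V_cont, immediate exercise) for American.
  V(1,0) = exp(-r*dt) * [p*47.419693 + (1-p)*2.710000] = 19.752328; exercise = 19.589727; V(1,0) = max -> 19.752328
  V(1,1) = exp(-r*dt) * [p*2.710000 + (1-p)*0.000000] = 1.034137; exercise = 0.000000; V(1,1) = max -> 1.034137
  V(0,0) = exp(-r*dt) * [p*19.752328 + (1-p)*1.034137] = 8.169790; exercise = 2.710000; V(0,0) = max -> 8.169790


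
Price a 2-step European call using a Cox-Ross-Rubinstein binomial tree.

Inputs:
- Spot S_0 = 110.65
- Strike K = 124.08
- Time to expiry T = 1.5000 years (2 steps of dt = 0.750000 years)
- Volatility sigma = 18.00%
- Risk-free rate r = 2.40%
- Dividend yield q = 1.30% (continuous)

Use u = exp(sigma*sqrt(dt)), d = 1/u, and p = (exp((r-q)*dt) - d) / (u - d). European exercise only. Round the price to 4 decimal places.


dt = T/N = 0.750000
u = exp(sigma*sqrt(dt)) = 1.168691; d = 1/u = 0.855658
p = (exp((r-q)*dt) - d) / (u - d) = 0.487572
Discount per step: exp(-r*dt) = 0.982161
Stock lattice S(k, i) with i counting down-moves:
  k=0: S(0,0) = 110.6500
  k=1: S(1,0) = 129.3157; S(1,1) = 94.6786
  k=2: S(2,0) = 151.1301; S(2,1) = 110.6500; S(2,2) = 81.0125
Terminal payoffs V(N, i) = max(S_T - K, 0):
  V(2,0) = 27.050124; V(2,1) = 0.000000; V(2,2) = 0.000000
Backward induction: V(k, i) = exp(-r*dt) * [p * V(k+1, i) + (1-p) * V(k+1, i+1)].
  V(1,0) = exp(-r*dt) * [p*27.050124 + (1-p)*0.000000] = 12.953597
  V(1,1) = exp(-r*dt) * [p*0.000000 + (1-p)*0.000000] = 0.000000
  V(0,0) = exp(-r*dt) * [p*12.953597 + (1-p)*0.000000] = 6.203139

Answer: Price = V(0,0) = 6.2031


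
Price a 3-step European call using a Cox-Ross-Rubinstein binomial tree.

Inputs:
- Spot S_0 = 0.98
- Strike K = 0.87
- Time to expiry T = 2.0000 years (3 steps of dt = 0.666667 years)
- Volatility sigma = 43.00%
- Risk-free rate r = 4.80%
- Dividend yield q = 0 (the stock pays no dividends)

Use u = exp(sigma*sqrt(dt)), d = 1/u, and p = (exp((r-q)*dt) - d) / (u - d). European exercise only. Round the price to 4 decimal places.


dt = T/N = 0.666667
u = exp(sigma*sqrt(dt)) = 1.420620; d = 1/u = 0.703918
p = (exp((r-q)*dt) - d) / (u - d) = 0.458488
Discount per step: exp(-r*dt) = 0.968507
Stock lattice S(k, i) with i counting down-moves:
  k=0: S(0,0) = 0.9800
  k=1: S(1,0) = 1.3922; S(1,1) = 0.6898
  k=2: S(2,0) = 1.9778; S(2,1) = 0.9800; S(2,2) = 0.4856
  k=3: S(3,0) = 2.8097; S(3,1) = 1.3922; S(3,2) = 0.6898; S(3,3) = 0.3418
Terminal payoffs V(N, i) = max(S_T - K, 0):
  V(3,0) = 1.939700; V(3,1) = 0.522208; V(3,2) = 0.000000; V(3,3) = 0.000000
Backward induction: V(k, i) = exp(-r*dt) * [p * V(k+1, i) + (1-p) * V(k+1, i+1)].
  V(2,0) = exp(-r*dt) * [p*1.939700 + (1-p)*0.522208] = 1.135198
  V(2,1) = exp(-r*dt) * [p*0.522208 + (1-p)*0.000000] = 0.231886
  V(2,2) = exp(-r*dt) * [p*0.000000 + (1-p)*0.000000] = 0.000000
  V(1,0) = exp(-r*dt) * [p*1.135198 + (1-p)*0.231886] = 0.625698
  V(1,1) = exp(-r*dt) * [p*0.231886 + (1-p)*0.000000] = 0.102969
  V(0,0) = exp(-r*dt) * [p*0.625698 + (1-p)*0.102969] = 0.331843

Answer: Price = V(0,0) = 0.3318


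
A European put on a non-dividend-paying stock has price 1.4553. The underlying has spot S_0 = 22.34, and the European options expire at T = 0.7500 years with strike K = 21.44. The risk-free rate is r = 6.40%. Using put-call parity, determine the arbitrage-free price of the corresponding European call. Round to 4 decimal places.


Answer: Call price = 3.3601

Derivation:
Put-call parity: C - P = S_0 * exp(-qT) - K * exp(-rT).
S_0 * exp(-qT) = 22.3400 * 1.00000000 = 22.34000000
K * exp(-rT) = 21.4400 * 0.95313379 = 20.43518839
C = P + S*exp(-qT) - K*exp(-rT)
C = 1.4553 + 22.34000000 - 20.43518839 = 3.3601


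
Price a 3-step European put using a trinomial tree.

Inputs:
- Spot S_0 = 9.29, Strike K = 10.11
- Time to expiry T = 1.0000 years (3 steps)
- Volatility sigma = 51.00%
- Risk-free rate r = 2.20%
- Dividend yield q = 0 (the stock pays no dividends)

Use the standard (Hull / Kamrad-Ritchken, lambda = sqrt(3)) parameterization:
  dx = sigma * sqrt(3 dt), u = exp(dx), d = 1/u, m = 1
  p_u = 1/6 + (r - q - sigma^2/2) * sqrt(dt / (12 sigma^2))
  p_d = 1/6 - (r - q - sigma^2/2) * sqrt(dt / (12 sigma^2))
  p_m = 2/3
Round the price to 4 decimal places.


Answer: Price = V(0,0) = 2.1927

Derivation:
dt = T/N = 0.333333; dx = sigma*sqrt(3*dt) = 0.510000
u = exp(dx) = 1.665291; d = 1/u = 0.600496
p_u = 0.131356, p_m = 0.666667, p_d = 0.201977
Discount per step: exp(-r*dt) = 0.992693
Stock lattice S(k, j) with j the centered position index:
  k=0: S(0,+0) = 9.2900
  k=1: S(1,-1) = 5.5786; S(1,+0) = 9.2900; S(1,+1) = 15.4706
  k=2: S(2,-2) = 3.3499; S(2,-1) = 5.5786; S(2,+0) = 9.2900; S(2,+1) = 15.4706; S(2,+2) = 25.7630
  k=3: S(3,-3) = 2.0116; S(3,-2) = 3.3499; S(3,-1) = 5.5786; S(3,+0) = 9.2900; S(3,+1) = 15.4706; S(3,+2) = 25.7630; S(3,+3) = 42.9029
Terminal payoffs V(N, j) = max(K - S_T, 0):
  V(3,-3) = 8.098384; V(3,-2) = 6.760073; V(3,-1) = 4.531396; V(3,+0) = 0.820000; V(3,+1) = 0.000000; V(3,+2) = 0.000000; V(3,+3) = 0.000000
Backward induction: V(k, j) = exp(-r*dt) * [p_u * V(k+1, j+1) + p_m * V(k+1, j) + p_d * V(k+1, j-1)]
  V(2,-2) = exp(-r*dt) * [p_u*4.531396 + p_m*6.760073 + p_d*8.098384] = 6.688402
  V(2,-1) = exp(-r*dt) * [p_u*0.820000 + p_m*4.531396 + p_d*6.760073] = 4.461187
  V(2,+0) = exp(-r*dt) * [p_u*0.000000 + p_m*0.820000 + p_d*4.531396] = 1.451224
  V(2,+1) = exp(-r*dt) * [p_u*0.000000 + p_m*0.000000 + p_d*0.820000] = 0.164411
  V(2,+2) = exp(-r*dt) * [p_u*0.000000 + p_m*0.000000 + p_d*0.000000] = 0.000000
  V(1,-1) = exp(-r*dt) * [p_u*1.451224 + p_m*4.461187 + p_d*6.688402] = 4.482663
  V(1,+0) = exp(-r*dt) * [p_u*0.164411 + p_m*1.451224 + p_d*4.461187] = 1.876326
  V(1,+1) = exp(-r*dt) * [p_u*0.000000 + p_m*0.164411 + p_d*1.451224] = 0.399779
  V(0,+0) = exp(-r*dt) * [p_u*0.399779 + p_m*1.876326 + p_d*4.482663] = 2.192654


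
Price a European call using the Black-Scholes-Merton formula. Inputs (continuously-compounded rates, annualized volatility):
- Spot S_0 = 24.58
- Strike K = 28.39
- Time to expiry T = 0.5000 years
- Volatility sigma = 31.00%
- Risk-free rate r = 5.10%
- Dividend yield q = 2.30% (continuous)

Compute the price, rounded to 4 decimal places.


Answer: Price = 0.9658

Derivation:
d1 = (ln(S/K) + (r - q + 0.5*sigma^2) * T) / (sigma * sqrt(T)) = -0.48392959
d2 = d1 - sigma * sqrt(T) = -0.70313269
exp(-rT) = 0.97482238; exp(-qT) = 0.98856587
C = S_0 * exp(-qT) * N(d1) - K * exp(-rT) * N(d2)
N(d1) = 0.31421792; N(d2) = 0.24098653
C = 24.5800 * 0.98856587 * 0.31421792 - 28.3900 * 0.97482238 * 0.24098653 = 0.9658


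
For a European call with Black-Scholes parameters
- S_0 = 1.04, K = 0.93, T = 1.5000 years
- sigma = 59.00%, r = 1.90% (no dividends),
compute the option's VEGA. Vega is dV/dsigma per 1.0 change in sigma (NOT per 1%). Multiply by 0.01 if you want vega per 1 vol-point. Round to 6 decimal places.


d1 = 0.5554479630; d2 = -0.1671515111
phi(d1) = 0.3419127289; exp(-qT) = 1.0000000000; exp(-rT) = 0.9719022941
Vega = S * exp(-qT) * phi(d1) * sqrt(T) = 1.0400 * 1.0000000000 * 0.3419127289 * 1.2247448714 = 0.435506

Answer: Vega = 0.435506


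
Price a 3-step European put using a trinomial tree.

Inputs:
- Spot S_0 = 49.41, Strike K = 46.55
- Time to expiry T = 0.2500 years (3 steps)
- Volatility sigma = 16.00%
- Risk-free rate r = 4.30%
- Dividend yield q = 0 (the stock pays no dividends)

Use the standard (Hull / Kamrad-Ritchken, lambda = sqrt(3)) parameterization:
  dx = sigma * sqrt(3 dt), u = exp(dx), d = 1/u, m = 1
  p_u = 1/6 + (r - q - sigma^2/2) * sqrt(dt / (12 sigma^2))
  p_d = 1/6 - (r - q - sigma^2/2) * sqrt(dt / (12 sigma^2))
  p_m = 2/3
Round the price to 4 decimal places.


Answer: Price = V(0,0) = 0.4250

Derivation:
dt = T/N = 0.083333; dx = sigma*sqrt(3*dt) = 0.080000
u = exp(dx) = 1.083287; d = 1/u = 0.923116
p_u = 0.182396, p_m = 0.666667, p_d = 0.150938
Discount per step: exp(-r*dt) = 0.996423
Stock lattice S(k, j) with j the centered position index:
  k=0: S(0,+0) = 49.4100
  k=1: S(1,-1) = 45.6112; S(1,+0) = 49.4100; S(1,+1) = 53.5252
  k=2: S(2,-2) = 42.1044; S(2,-1) = 45.6112; S(2,+0) = 49.4100; S(2,+1) = 53.5252; S(2,+2) = 57.9832
  k=3: S(3,-3) = 38.8673; S(3,-2) = 42.1044; S(3,-1) = 45.6112; S(3,+0) = 49.4100; S(3,+1) = 53.5252; S(3,+2) = 57.9832; S(3,+3) = 62.8124
Terminal payoffs V(N, j) = max(K - S_T, 0):
  V(3,-3) = 7.682717; V(3,-2) = 4.445575; V(3,-1) = 0.938821; V(3,+0) = 0.000000; V(3,+1) = 0.000000; V(3,+2) = 0.000000; V(3,+3) = 0.000000
Backward induction: V(k, j) = exp(-r*dt) * [p_u * V(k+1, j+1) + p_m * V(k+1, j) + p_d * V(k+1, j-1)]
  V(2,-2) = exp(-r*dt) * [p_u*0.938821 + p_m*4.445575 + p_d*7.682717] = 4.279203
  V(2,-1) = exp(-r*dt) * [p_u*0.000000 + p_m*0.938821 + p_d*4.445575] = 1.292246
  V(2,+0) = exp(-r*dt) * [p_u*0.000000 + p_m*0.000000 + p_d*0.938821] = 0.141196
  V(2,+1) = exp(-r*dt) * [p_u*0.000000 + p_m*0.000000 + p_d*0.000000] = 0.000000
  V(2,+2) = exp(-r*dt) * [p_u*0.000000 + p_m*0.000000 + p_d*0.000000] = 0.000000
  V(1,-1) = exp(-r*dt) * [p_u*0.141196 + p_m*1.292246 + p_d*4.279203] = 1.527659
  V(1,+0) = exp(-r*dt) * [p_u*0.000000 + p_m*0.141196 + p_d*1.292246] = 0.288145
  V(1,+1) = exp(-r*dt) * [p_u*0.000000 + p_m*0.000000 + p_d*0.141196] = 0.021236
  V(0,+0) = exp(-r*dt) * [p_u*0.021236 + p_m*0.288145 + p_d*1.527659] = 0.425025


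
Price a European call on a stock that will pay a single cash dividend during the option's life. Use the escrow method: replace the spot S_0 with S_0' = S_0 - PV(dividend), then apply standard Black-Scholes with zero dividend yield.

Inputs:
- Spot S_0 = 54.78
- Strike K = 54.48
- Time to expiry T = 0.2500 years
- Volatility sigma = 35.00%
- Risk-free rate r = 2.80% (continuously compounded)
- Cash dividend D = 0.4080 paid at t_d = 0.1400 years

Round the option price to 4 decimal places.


Answer: Price = 3.9201

Derivation:
PV(D) = D * exp(-r * t_d) = 0.4080 * 0.99608767 = 0.40640377
S_0' = S_0 - PV(D) = 54.7800 - 0.40640377 = 54.37359623
d1 = (ln(S_0'/K) + (r + sigma^2/2)*T) / (sigma*sqrt(T)) = 0.11632863
d2 = d1 - sigma*sqrt(T) = -0.05867137
exp(-rT) = 0.99302444
N(d1) = 0.54630395; N(d2) = 0.47660693
C = S_0' * N(d1) - K * exp(-rT) * N(d2) = 54.37359623 * 0.54630395 - 54.4800 * 0.99302444 * 0.47660693 = 3.9201


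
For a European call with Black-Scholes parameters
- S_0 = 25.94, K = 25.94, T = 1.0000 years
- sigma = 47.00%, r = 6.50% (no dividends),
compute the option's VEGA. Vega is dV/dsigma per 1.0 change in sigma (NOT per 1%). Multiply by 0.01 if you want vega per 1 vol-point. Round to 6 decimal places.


Answer: Vega = 9.652066

Derivation:
d1 = 0.3732978723; d2 = -0.0967021277
phi(d1) = 0.3720919849; exp(-qT) = 1.0000000000; exp(-rT) = 0.9370674634
Vega = S * exp(-qT) * phi(d1) * sqrt(T) = 25.9400 * 1.0000000000 * 0.3720919849 * 1.0000000000 = 9.652066


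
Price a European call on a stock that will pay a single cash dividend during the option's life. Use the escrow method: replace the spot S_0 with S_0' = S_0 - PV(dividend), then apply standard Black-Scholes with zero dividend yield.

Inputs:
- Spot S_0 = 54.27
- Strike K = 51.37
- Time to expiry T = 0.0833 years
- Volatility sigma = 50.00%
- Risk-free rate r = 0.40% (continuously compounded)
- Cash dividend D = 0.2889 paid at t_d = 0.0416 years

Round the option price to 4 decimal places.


Answer: Price = 4.5227

Derivation:
PV(D) = D * exp(-r * t_d) = 0.2889 * 0.99983361 = 0.28885193
S_0' = S_0 - PV(D) = 54.2700 - 0.28885193 = 53.98114807
d1 = (ln(S_0'/K) + (r + sigma^2/2)*T) / (sigma*sqrt(T)) = 0.41803601
d2 = d1 - sigma*sqrt(T) = 0.27372731
exp(-rT) = 0.99966686
N(d1) = 0.66203960; N(d2) = 0.60785291
C = S_0' * N(d1) - K * exp(-rT) * N(d2) = 53.98114807 * 0.66203960 - 51.3700 * 0.99966686 * 0.60785291 = 4.5227


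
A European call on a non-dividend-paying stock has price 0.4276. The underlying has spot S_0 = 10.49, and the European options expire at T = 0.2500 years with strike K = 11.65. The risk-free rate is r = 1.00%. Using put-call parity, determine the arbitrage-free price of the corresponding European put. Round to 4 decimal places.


Answer: Put price = 1.5585

Derivation:
Put-call parity: C - P = S_0 * exp(-qT) - K * exp(-rT).
S_0 * exp(-qT) = 10.4900 * 1.00000000 = 10.49000000
K * exp(-rT) = 11.6500 * 0.99750312 = 11.62091138
P = C - S*exp(-qT) + K*exp(-rT)
P = 0.4276 - 10.49000000 + 11.62091138 = 1.5585


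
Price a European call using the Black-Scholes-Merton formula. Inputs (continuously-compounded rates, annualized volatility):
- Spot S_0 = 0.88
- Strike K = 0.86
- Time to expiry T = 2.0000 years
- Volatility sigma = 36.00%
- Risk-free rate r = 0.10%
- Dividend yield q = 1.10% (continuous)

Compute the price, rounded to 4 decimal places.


d1 = (ln(S/K) + (r - q + 0.5*sigma^2) * T) / (sigma * sqrt(T)) = 0.26043041
d2 = d1 - sigma * sqrt(T) = -0.24868647
exp(-rT) = 0.99800200; exp(-qT) = 0.97824024
C = S_0 * exp(-qT) * N(d1) - K * exp(-rT) * N(d2)
N(d1) = 0.60273411; N(d2) = 0.40180166
C = 0.8800 * 0.97824024 * 0.60273411 - 0.8600 * 0.99800200 * 0.40180166 = 0.1740

Answer: Price = 0.1740


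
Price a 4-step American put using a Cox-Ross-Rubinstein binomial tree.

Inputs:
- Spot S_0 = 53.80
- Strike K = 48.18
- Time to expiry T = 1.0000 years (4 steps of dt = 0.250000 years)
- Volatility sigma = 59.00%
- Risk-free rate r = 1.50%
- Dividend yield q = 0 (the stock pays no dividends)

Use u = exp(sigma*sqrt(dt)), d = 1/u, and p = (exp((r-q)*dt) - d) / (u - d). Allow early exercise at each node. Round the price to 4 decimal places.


dt = T/N = 0.250000
u = exp(sigma*sqrt(dt)) = 1.343126; d = 1/u = 0.744532
p = (exp((r-q)*dt) - d) / (u - d) = 0.433057
Discount per step: exp(-r*dt) = 0.996257
Stock lattice S(k, i) with i counting down-moves:
  k=0: S(0,0) = 53.8000
  k=1: S(1,0) = 72.2602; S(1,1) = 40.0558
  k=2: S(2,0) = 97.0546; S(2,1) = 53.8000; S(2,2) = 29.8228
  k=3: S(3,0) = 130.3566; S(3,1) = 72.2602; S(3,2) = 40.0558; S(3,3) = 22.2040
  k=4: S(4,0) = 175.0853; S(4,1) = 97.0546; S(4,2) = 53.8000; S(4,3) = 29.8228; S(4,4) = 16.5316
Terminal payoffs V(N, i) = max(K - S_T, 0):
  V(4,0) = 0.000000; V(4,1) = 0.000000; V(4,2) = 0.000000; V(4,3) = 18.357192; V(4,4) = 31.648404
Backward induction: V(k, i) = exp(-r*dt) * [p * V(k+1, i) + (1-p) * V(k+1, i+1)]; then take max(V_cont, immediate exercise) for American.
  V(3,0) = exp(-r*dt) * [p*0.000000 + (1-p)*0.000000] = 0.000000; exercise = 0.000000; V(3,0) = max -> 0.000000
  V(3,1) = exp(-r*dt) * [p*0.000000 + (1-p)*0.000000] = 0.000000; exercise = 0.000000; V(3,1) = max -> 0.000000
  V(3,2) = exp(-r*dt) * [p*0.000000 + (1-p)*18.357192] = 10.368533; exercise = 8.124201; V(3,2) = max -> 10.368533
  V(3,3) = exp(-r*dt) * [p*18.357192 + (1-p)*31.648404] = 25.795641; exercise = 25.975977; V(3,3) = max -> 25.975977
  V(2,0) = exp(-r*dt) * [p*0.000000 + (1-p)*0.000000] = 0.000000; exercise = 0.000000; V(2,0) = max -> 0.000000
  V(2,1) = exp(-r*dt) * [p*0.000000 + (1-p)*10.368533] = 5.856368; exercise = 0.000000; V(2,1) = max -> 5.856368
  V(2,2) = exp(-r*dt) * [p*10.368533 + (1-p)*25.975977] = 19.145141; exercise = 18.357192; V(2,2) = max -> 19.145141
  V(1,0) = exp(-r*dt) * [p*0.000000 + (1-p)*5.856368] = 3.307801; exercise = 0.000000; V(1,0) = max -> 3.307801
  V(1,1) = exp(-r*dt) * [p*5.856368 + (1-p)*19.145141] = 13.340229; exercise = 8.124201; V(1,1) = max -> 13.340229
  V(0,0) = exp(-r*dt) * [p*3.307801 + (1-p)*13.340229] = 8.961949; exercise = 0.000000; V(0,0) = max -> 8.961949

Answer: Price = V(0,0) = 8.9619


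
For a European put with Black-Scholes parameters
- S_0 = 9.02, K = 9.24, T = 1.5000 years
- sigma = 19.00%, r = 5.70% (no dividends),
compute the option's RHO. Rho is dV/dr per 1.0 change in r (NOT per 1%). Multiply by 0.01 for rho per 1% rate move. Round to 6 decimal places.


Answer: Rho = -5.615985

Derivation:
d1 = 0.3802186007; d2 = 0.1475170751
phi(d1) = 0.3711230407; exp(-qT) = 1.0000000000; exp(-rT) = 0.9180531431
N(-d2) = 0.4413619516
Rho = -K*T*exp(-rT)*N(-d2) = -9.2400 * 1.5000 * 0.9180531431 * 0.4413619516 = -5.615985


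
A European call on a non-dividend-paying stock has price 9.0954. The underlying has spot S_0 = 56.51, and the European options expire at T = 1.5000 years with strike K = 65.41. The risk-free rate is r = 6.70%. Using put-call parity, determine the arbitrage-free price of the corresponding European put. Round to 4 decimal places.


Put-call parity: C - P = S_0 * exp(-qT) - K * exp(-rT).
S_0 * exp(-qT) = 56.5100 * 1.00000000 = 56.51000000
K * exp(-rT) = 65.4100 * 0.90438511 = 59.15583020
P = C - S*exp(-qT) + K*exp(-rT)
P = 9.0954 - 56.51000000 + 59.15583020 = 11.7412

Answer: Put price = 11.7412


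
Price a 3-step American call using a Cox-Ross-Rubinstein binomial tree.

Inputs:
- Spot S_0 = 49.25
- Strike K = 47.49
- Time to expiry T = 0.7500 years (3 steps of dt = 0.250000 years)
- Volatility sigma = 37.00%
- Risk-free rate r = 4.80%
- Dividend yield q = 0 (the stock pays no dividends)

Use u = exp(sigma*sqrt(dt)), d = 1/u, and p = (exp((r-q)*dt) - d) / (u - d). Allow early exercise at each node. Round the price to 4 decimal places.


dt = T/N = 0.250000
u = exp(sigma*sqrt(dt)) = 1.203218; d = 1/u = 0.831104
p = (exp((r-q)*dt) - d) / (u - d) = 0.486324
Discount per step: exp(-r*dt) = 0.988072
Stock lattice S(k, i) with i counting down-moves:
  k=0: S(0,0) = 49.2500
  k=1: S(1,0) = 59.2585; S(1,1) = 40.9319
  k=2: S(2,0) = 71.3009; S(2,1) = 49.2500; S(2,2) = 34.0187
  k=3: S(3,0) = 85.7906; S(3,1) = 59.2585; S(3,2) = 40.9319; S(3,3) = 28.2731
Terminal payoffs V(N, i) = max(S_T - K, 0):
  V(3,0) = 38.300594; V(3,1) = 11.768508; V(3,2) = 0.000000; V(3,3) = 0.000000
Backward induction: V(k, i) = exp(-r*dt) * [p * V(k+1, i) + (1-p) * V(k+1, i+1)]; then take max(V_cont, immediate exercise) for American.
  V(2,0) = exp(-r*dt) * [p*38.300594 + (1-p)*11.768508] = 24.377404; exercise = 23.810930; V(2,0) = max -> 24.377404
  V(2,1) = exp(-r*dt) * [p*11.768508 + (1-p)*0.000000] = 5.655037; exercise = 1.760000; V(2,1) = max -> 5.655037
  V(2,2) = exp(-r*dt) * [p*0.000000 + (1-p)*0.000000] = 0.000000; exercise = 0.000000; V(2,2) = max -> 0.000000
  V(1,0) = exp(-r*dt) * [p*24.377404 + (1-p)*5.655037] = 14.584108; exercise = 11.768508; V(1,0) = max -> 14.584108
  V(1,1) = exp(-r*dt) * [p*5.655037 + (1-p)*0.000000] = 2.717375; exercise = 0.000000; V(1,1) = max -> 2.717375
  V(0,0) = exp(-r*dt) * [p*14.584108 + (1-p)*2.717375] = 8.387198; exercise = 1.760000; V(0,0) = max -> 8.387198

Answer: Price = V(0,0) = 8.3872


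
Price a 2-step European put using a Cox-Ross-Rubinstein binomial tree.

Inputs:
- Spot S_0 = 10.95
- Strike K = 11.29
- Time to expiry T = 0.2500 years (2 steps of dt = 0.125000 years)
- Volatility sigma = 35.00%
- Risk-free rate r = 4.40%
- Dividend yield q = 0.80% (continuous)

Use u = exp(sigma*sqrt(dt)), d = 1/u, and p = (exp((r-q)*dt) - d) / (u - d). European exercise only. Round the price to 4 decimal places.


Answer: Price = V(0,0) = 0.8806

Derivation:
dt = T/N = 0.125000
u = exp(sigma*sqrt(dt)) = 1.131726; d = 1/u = 0.883606
p = (exp((r-q)*dt) - d) / (u - d) = 0.487281
Discount per step: exp(-r*dt) = 0.994515
Stock lattice S(k, i) with i counting down-moves:
  k=0: S(0,0) = 10.9500
  k=1: S(1,0) = 12.3924; S(1,1) = 9.6755
  k=2: S(2,0) = 14.0248; S(2,1) = 10.9500; S(2,2) = 8.5493
Terminal payoffs V(N, i) = max(K - S_T, 0):
  V(2,0) = 0.000000; V(2,1) = 0.340000; V(2,2) = 2.740677
Backward induction: V(k, i) = exp(-r*dt) * [p * V(k+1, i) + (1-p) * V(k+1, i+1)].
  V(1,0) = exp(-r*dt) * [p*0.000000 + (1-p)*0.340000] = 0.173368
  V(1,1) = exp(-r*dt) * [p*0.340000 + (1-p)*2.740677] = 1.562257
  V(0,0) = exp(-r*dt) * [p*0.173368 + (1-p)*1.562257] = 0.880622


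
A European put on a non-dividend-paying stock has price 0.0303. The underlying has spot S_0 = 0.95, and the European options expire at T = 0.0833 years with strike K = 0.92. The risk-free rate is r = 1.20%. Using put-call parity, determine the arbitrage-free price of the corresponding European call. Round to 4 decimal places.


Answer: Call price = 0.0612

Derivation:
Put-call parity: C - P = S_0 * exp(-qT) - K * exp(-rT).
S_0 * exp(-qT) = 0.9500 * 1.00000000 = 0.95000000
K * exp(-rT) = 0.9200 * 0.99900090 = 0.91908083
C = P + S*exp(-qT) - K*exp(-rT)
C = 0.0303 + 0.95000000 - 0.91908083 = 0.0612


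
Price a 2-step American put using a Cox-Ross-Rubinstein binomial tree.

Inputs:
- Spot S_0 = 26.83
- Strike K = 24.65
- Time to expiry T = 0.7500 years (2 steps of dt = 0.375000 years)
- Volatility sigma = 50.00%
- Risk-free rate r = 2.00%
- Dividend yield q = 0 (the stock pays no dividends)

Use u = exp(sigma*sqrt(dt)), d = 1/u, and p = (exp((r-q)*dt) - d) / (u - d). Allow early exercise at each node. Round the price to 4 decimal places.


dt = T/N = 0.375000
u = exp(sigma*sqrt(dt)) = 1.358235; d = 1/u = 0.736250
p = (exp((r-q)*dt) - d) / (u - d) = 0.436149
Discount per step: exp(-r*dt) = 0.992528
Stock lattice S(k, i) with i counting down-moves:
  k=0: S(0,0) = 26.8300
  k=1: S(1,0) = 36.4415; S(1,1) = 19.7536
  k=2: S(2,0) = 49.4961; S(2,1) = 26.8300; S(2,2) = 14.5436
Terminal payoffs V(N, i) = max(K - S_T, 0):
  V(2,0) = 0.000000; V(2,1) = 0.000000; V(2,2) = 10.106441
Backward induction: V(k, i) = exp(-r*dt) * [p * V(k+1, i) + (1-p) * V(k+1, i+1)]; then take max(V_cont, immediate exercise) for American.
  V(1,0) = exp(-r*dt) * [p*0.000000 + (1-p)*0.000000] = 0.000000; exercise = 0.000000; V(1,0) = max -> 0.000000
  V(1,1) = exp(-r*dt) * [p*0.000000 + (1-p)*10.106441] = 5.655944; exercise = 4.896426; V(1,1) = max -> 5.655944
  V(0,0) = exp(-r*dt) * [p*0.000000 + (1-p)*5.655944] = 3.165278; exercise = 0.000000; V(0,0) = max -> 3.165278

Answer: Price = V(0,0) = 3.1653


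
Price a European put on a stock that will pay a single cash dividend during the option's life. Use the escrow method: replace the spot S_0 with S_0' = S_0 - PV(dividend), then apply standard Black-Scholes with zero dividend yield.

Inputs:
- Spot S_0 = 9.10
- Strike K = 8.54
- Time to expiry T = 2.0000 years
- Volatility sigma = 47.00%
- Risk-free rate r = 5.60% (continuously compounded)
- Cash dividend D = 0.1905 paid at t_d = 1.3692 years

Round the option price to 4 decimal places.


PV(D) = D * exp(-r * t_d) = 0.1905 * 0.92619063 = 0.17643932
S_0' = S_0 - PV(D) = 9.1000 - 0.17643932 = 8.92356068
d1 = (ln(S_0'/K) + (r + sigma^2/2)*T) / (sigma*sqrt(T)) = 0.56694022
d2 = d1 - sigma*sqrt(T) = -0.09774015
exp(-rT) = 0.89404426
N(-d1) = 0.28537740; N(-d2) = 0.53893068
P = K * exp(-rT) * N(-d2) - S_0' * N(-d1) = 8.5400 * 0.89404426 * 0.53893068 - 8.92356068 * 0.28537740 = 1.5682

Answer: Price = 1.5682


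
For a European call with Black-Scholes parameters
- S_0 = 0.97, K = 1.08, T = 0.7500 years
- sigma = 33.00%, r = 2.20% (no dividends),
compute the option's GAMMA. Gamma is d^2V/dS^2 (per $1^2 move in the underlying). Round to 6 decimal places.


d1 = -0.1752441721; d2 = -0.4610325554
phi(d1) = 0.3928632103; exp(-qT) = 1.0000000000; exp(-rT) = 0.9836353794
Gamma = exp(-qT) * phi(d1) / (S * sigma * sqrt(T)) = 1.0000000000 * 0.3928632103 / (0.9700 * 0.3300 * 0.8660254038) = 1.417180

Answer: Gamma = 1.417180


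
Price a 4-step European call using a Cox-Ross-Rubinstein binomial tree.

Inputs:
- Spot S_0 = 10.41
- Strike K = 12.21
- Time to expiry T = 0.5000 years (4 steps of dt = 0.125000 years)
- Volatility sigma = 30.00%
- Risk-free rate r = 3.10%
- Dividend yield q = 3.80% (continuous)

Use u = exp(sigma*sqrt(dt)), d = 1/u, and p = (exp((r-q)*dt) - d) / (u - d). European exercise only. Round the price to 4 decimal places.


dt = T/N = 0.125000
u = exp(sigma*sqrt(dt)) = 1.111895; d = 1/u = 0.899365
p = (exp((r-q)*dt) - d) / (u - d) = 0.469393
Discount per step: exp(-r*dt) = 0.996132
Stock lattice S(k, i) with i counting down-moves:
  k=0: S(0,0) = 10.4100
  k=1: S(1,0) = 11.5748; S(1,1) = 9.3624
  k=2: S(2,0) = 12.8700; S(2,1) = 10.4100; S(2,2) = 8.4202
  k=3: S(3,0) = 14.3101; S(3,1) = 11.5748; S(3,2) = 9.3624; S(3,3) = 7.5728
  k=4: S(4,0) = 15.9113; S(4,1) = 12.8700; S(4,2) = 10.4100; S(4,3) = 8.4202; S(4,4) = 6.8108
Terminal payoffs V(N, i) = max(S_T - K, 0):
  V(4,0) = 3.701322; V(4,1) = 0.659999; V(4,2) = 0.000000; V(4,3) = 0.000000; V(4,4) = 0.000000
Backward induction: V(k, i) = exp(-r*dt) * [p * V(k+1, i) + (1-p) * V(k+1, i+1)].
  V(3,0) = exp(-r*dt) * [p*3.701322 + (1-p)*0.659999] = 2.079501
  V(3,1) = exp(-r*dt) * [p*0.659999 + (1-p)*0.000000] = 0.308601
  V(3,2) = exp(-r*dt) * [p*0.000000 + (1-p)*0.000000] = 0.000000
  V(3,3) = exp(-r*dt) * [p*0.000000 + (1-p)*0.000000] = 0.000000
  V(2,0) = exp(-r*dt) * [p*2.079501 + (1-p)*0.308601] = 1.135441
  V(2,1) = exp(-r*dt) * [p*0.308601 + (1-p)*0.000000] = 0.144295
  V(2,2) = exp(-r*dt) * [p*0.000000 + (1-p)*0.000000] = 0.000000
  V(1,0) = exp(-r*dt) * [p*1.135441 + (1-p)*0.144295] = 0.607174
  V(1,1) = exp(-r*dt) * [p*0.144295 + (1-p)*0.000000] = 0.067469
  V(0,0) = exp(-r*dt) * [p*0.607174 + (1-p)*0.067469] = 0.319562

Answer: Price = V(0,0) = 0.3196


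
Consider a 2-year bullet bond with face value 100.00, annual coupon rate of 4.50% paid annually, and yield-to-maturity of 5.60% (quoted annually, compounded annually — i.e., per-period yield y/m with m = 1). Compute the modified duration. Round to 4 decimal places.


Answer: Modified duration = 1.8528

Derivation:
Coupon per period c = face * coupon_rate / m = 4.500000
Periods per year m = 1; per-period yield y/m = 0.056000
Number of cashflows N = 2
Cashflows (t years, CF_t, discount factor 1/(1+y/m)^(m*t), PV):
  t = 1.0000: CF_t = 4.500000, DF = 0.946970, PV = 4.261364
  t = 2.0000: CF_t = 104.500000, DF = 0.896752, PV = 93.710543
Price P = sum_t PV_t = 97.971907
First compute Macaulay numerator sum_t t * PV_t:
  t * PV_t at t = 1.0000: 4.261364
  t * PV_t at t = 2.0000: 187.421086
Macaulay duration D = 191.682449 / 97.971907 = 1.956504
Modified duration = D / (1 + y/m) = 1.956504 / (1 + 0.056000) = 1.852750


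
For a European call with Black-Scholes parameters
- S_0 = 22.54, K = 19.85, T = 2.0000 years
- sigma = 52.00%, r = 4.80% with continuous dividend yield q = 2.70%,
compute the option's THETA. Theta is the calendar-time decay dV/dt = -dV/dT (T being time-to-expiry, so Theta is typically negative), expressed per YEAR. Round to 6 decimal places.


Answer: Theta = -1.277501

Derivation:
d1 = 0.5976242164; d2 = -0.1377668360
phi(d1) = 0.3336990016; exp(-qT) = 0.9474321065; exp(-rT) = 0.9084640161
Theta = -S*exp(-qT)*phi(d1)*sigma/(2*sqrt(T)) - r*K*exp(-rT)*N(d2) + q*S*exp(-qT)*N(d1)
N(d1) = 0.7249546489; N(d2) = 0.4452123477; sqrt(T) = 1.4142135624
Term 1 = -22.5400 * 0.9474321065 * 0.3336990016 * 0.5200 / (2 * 1.4142135624) = -1.3101326416
Term 2 = -0.0480 * 19.8500 * 0.9084640161 * 0.4452123477 = -0.3853689139
Term 3 = 0.0270 * 22.5400 * 0.9474321065 * 0.7249546489 = 0.4180003188
Theta = -1.3101326416 + (-0.3853689139) + (0.4180003188) = -1.277501


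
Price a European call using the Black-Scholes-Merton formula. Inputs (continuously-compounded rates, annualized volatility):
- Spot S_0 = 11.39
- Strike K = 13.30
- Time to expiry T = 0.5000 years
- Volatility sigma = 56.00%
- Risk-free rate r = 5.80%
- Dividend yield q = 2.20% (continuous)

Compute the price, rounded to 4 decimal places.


d1 = (ln(S/K) + (r - q + 0.5*sigma^2) * T) / (sigma * sqrt(T)) = -0.14805871
d2 = d1 - sigma * sqrt(T) = -0.54403851
exp(-rT) = 0.97141646; exp(-qT) = 0.98906028
C = S_0 * exp(-qT) * N(d1) - K * exp(-rT) * N(d2)
N(d1) = 0.44114822; N(d2) = 0.29320749
C = 11.3900 * 0.98906028 * 0.44114822 - 13.3000 * 0.97141646 * 0.29320749 = 1.1815

Answer: Price = 1.1815


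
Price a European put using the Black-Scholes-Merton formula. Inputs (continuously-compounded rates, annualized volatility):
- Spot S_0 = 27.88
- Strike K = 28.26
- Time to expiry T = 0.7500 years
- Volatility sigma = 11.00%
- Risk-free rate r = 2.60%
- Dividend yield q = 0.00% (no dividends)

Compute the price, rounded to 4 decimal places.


d1 = (ln(S/K) + (r - q + 0.5*sigma^2) * T) / (sigma * sqrt(T)) = 0.11021836
d2 = d1 - sigma * sqrt(T) = 0.01495556
exp(-rT) = 0.98068890; exp(-qT) = 1.00000000
P = K * exp(-rT) * N(-d2) - S_0 * exp(-qT) * N(-d1)
N(-d1) = 0.45611810; N(-d2) = 0.49403382
P = 28.2600 * 0.98068890 * 0.49403382 - 27.8800 * 1.00000000 * 0.45611810 = 0.9752

Answer: Price = 0.9752


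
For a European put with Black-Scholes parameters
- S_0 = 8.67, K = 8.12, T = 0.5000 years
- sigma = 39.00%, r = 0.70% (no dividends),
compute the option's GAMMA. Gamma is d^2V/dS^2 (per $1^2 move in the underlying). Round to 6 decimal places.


d1 = 0.3882329409; d2 = 0.1124612962
phi(d1) = 0.3699819933; exp(-qT) = 1.0000000000; exp(-rT) = 0.9965061179
Gamma = exp(-qT) * phi(d1) / (S * sigma * sqrt(T)) = 1.0000000000 * 0.3699819933 / (8.6700 * 0.3900 * 0.7071067812) = 0.154743

Answer: Gamma = 0.154743


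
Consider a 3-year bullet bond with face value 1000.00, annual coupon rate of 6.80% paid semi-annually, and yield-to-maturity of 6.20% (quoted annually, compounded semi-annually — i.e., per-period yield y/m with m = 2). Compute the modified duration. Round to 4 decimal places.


Answer: Modified duration = 2.6830

Derivation:
Coupon per period c = face * coupon_rate / m = 34.000000
Periods per year m = 2; per-period yield y/m = 0.031000
Number of cashflows N = 6
Cashflows (t years, CF_t, discount factor 1/(1+y/m)^(m*t), PV):
  t = 0.5000: CF_t = 34.000000, DF = 0.969932, PV = 32.977692
  t = 1.0000: CF_t = 34.000000, DF = 0.940768, PV = 31.986122
  t = 1.5000: CF_t = 34.000000, DF = 0.912481, PV = 31.024366
  t = 2.0000: CF_t = 34.000000, DF = 0.885045, PV = 30.091529
  t = 2.5000: CF_t = 34.000000, DF = 0.858434, PV = 29.186740
  t = 3.0000: CF_t = 1034.000000, DF = 0.832622, PV = 860.931399
Price P = sum_t PV_t = 1016.197848
First compute Macaulay numerator sum_t t * PV_t:
  t * PV_t at t = 0.5000: 16.488846
  t * PV_t at t = 1.0000: 31.986122
  t * PV_t at t = 1.5000: 46.536550
  t * PV_t at t = 2.0000: 60.183058
  t * PV_t at t = 2.5000: 72.966850
  t * PV_t at t = 3.0000: 2582.794196
Macaulay duration D = 2810.955621 / 1016.197848 = 2.766150
Modified duration = D / (1 + y/m) = 2.766150 / (1 + 0.031000) = 2.682978


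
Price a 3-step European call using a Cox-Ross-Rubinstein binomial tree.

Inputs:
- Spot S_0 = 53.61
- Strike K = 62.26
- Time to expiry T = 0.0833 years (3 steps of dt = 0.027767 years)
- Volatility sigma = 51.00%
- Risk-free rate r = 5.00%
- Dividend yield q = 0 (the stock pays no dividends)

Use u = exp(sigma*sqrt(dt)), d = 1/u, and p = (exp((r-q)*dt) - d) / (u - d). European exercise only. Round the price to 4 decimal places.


dt = T/N = 0.027767
u = exp(sigma*sqrt(dt)) = 1.088699; d = 1/u = 0.918528
p = (exp((r-q)*dt) - d) / (u - d) = 0.486931
Discount per step: exp(-r*dt) = 0.998613
Stock lattice S(k, i) with i counting down-moves:
  k=0: S(0,0) = 53.6100
  k=1: S(1,0) = 58.3651; S(1,1) = 49.2423
  k=2: S(2,0) = 63.5420; S(2,1) = 53.6100; S(2,2) = 45.2304
  k=3: S(3,0) = 69.1781; S(3,1) = 58.3651; S(3,2) = 49.2423; S(3,3) = 41.5454
Terminal payoffs V(N, i) = max(S_T - K, 0):
  V(3,0) = 6.918119; V(3,1) = 0.000000; V(3,2) = 0.000000; V(3,3) = 0.000000
Backward induction: V(k, i) = exp(-r*dt) * [p * V(k+1, i) + (1-p) * V(k+1, i+1)].
  V(2,0) = exp(-r*dt) * [p*6.918119 + (1-p)*0.000000] = 3.363974
  V(2,1) = exp(-r*dt) * [p*0.000000 + (1-p)*0.000000] = 0.000000
  V(2,2) = exp(-r*dt) * [p*0.000000 + (1-p)*0.000000] = 0.000000
  V(1,0) = exp(-r*dt) * [p*3.363974 + (1-p)*0.000000] = 1.635751
  V(1,1) = exp(-r*dt) * [p*0.000000 + (1-p)*0.000000] = 0.000000
  V(0,0) = exp(-r*dt) * [p*1.635751 + (1-p)*0.000000] = 0.795393

Answer: Price = V(0,0) = 0.7954


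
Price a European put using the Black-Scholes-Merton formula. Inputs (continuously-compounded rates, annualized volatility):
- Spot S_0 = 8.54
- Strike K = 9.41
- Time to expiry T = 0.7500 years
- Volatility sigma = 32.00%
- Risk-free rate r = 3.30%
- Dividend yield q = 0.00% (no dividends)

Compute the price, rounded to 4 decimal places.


Answer: Price = 1.3292

Derivation:
d1 = (ln(S/K) + (r - q + 0.5*sigma^2) * T) / (sigma * sqrt(T)) = -0.12218877
d2 = d1 - sigma * sqrt(T) = -0.39931690
exp(-rT) = 0.97555377; exp(-qT) = 1.00000000
P = K * exp(-rT) * N(-d2) - S_0 * exp(-qT) * N(-d1)
N(-d1) = 0.54862524; N(-d2) = 0.65517014
P = 9.4100 * 0.97555377 * 0.65517014 - 8.5400 * 1.00000000 * 0.54862524 = 1.3292


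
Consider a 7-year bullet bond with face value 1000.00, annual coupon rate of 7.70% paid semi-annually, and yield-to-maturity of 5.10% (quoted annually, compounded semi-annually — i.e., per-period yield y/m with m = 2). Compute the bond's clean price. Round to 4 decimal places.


Coupon per period c = face * coupon_rate / m = 38.500000
Periods per year m = 2; per-period yield y/m = 0.025500
Number of cashflows N = 14
Cashflows (t years, CF_t, discount factor 1/(1+y/m)^(m*t), PV):
  t = 0.5000: CF_t = 38.500000, DF = 0.975134, PV = 37.542662
  t = 1.0000: CF_t = 38.500000, DF = 0.950886, PV = 36.609129
  t = 1.5000: CF_t = 38.500000, DF = 0.927242, PV = 35.698810
  t = 2.0000: CF_t = 38.500000, DF = 0.904185, PV = 34.811126
  t = 2.5000: CF_t = 38.500000, DF = 0.881702, PV = 33.945515
  t = 3.0000: CF_t = 38.500000, DF = 0.859777, PV = 33.101429
  t = 3.5000: CF_t = 38.500000, DF = 0.838398, PV = 32.278331
  t = 4.0000: CF_t = 38.500000, DF = 0.817551, PV = 31.475701
  t = 4.5000: CF_t = 38.500000, DF = 0.797222, PV = 30.693029
  t = 5.0000: CF_t = 38.500000, DF = 0.777398, PV = 29.929818
  t = 5.5000: CF_t = 38.500000, DF = 0.758067, PV = 29.185586
  t = 6.0000: CF_t = 38.500000, DF = 0.739217, PV = 28.459860
  t = 6.5000: CF_t = 38.500000, DF = 0.720836, PV = 27.752179
  t = 7.0000: CF_t = 1038.500000, DF = 0.702912, PV = 729.973669
Price P = sum_t PV_t = 1151.456845

Answer: Price = 1151.4568


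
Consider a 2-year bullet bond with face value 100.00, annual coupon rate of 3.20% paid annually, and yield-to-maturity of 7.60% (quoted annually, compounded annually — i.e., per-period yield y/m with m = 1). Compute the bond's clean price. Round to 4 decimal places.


Coupon per period c = face * coupon_rate / m = 3.200000
Periods per year m = 1; per-period yield y/m = 0.076000
Number of cashflows N = 2
Cashflows (t years, CF_t, discount factor 1/(1+y/m)^(m*t), PV):
  t = 1.0000: CF_t = 3.200000, DF = 0.929368, PV = 2.973978
  t = 2.0000: CF_t = 103.200000, DF = 0.863725, PV = 89.136413
Price P = sum_t PV_t = 92.110391

Answer: Price = 92.1104


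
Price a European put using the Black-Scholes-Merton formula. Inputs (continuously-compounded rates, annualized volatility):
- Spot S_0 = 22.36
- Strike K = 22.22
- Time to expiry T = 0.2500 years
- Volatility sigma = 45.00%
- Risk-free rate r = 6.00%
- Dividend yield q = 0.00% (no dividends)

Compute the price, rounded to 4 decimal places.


Answer: Price = 1.7552

Derivation:
d1 = (ln(S/K) + (r - q + 0.5*sigma^2) * T) / (sigma * sqrt(T)) = 0.20708162
d2 = d1 - sigma * sqrt(T) = -0.01791838
exp(-rT) = 0.98511194; exp(-qT) = 1.00000000
P = K * exp(-rT) * N(-d2) - S_0 * exp(-qT) * N(-d1)
N(-d1) = 0.41797306; N(-d2) = 0.50714802
P = 22.2200 * 0.98511194 * 0.50714802 - 22.3600 * 1.00000000 * 0.41797306 = 1.7552


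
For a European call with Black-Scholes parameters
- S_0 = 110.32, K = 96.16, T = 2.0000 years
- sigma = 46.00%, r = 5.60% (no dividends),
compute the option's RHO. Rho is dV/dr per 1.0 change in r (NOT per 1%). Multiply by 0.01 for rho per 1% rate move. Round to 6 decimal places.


Answer: Rho = 89.951854

Derivation:
d1 = 0.7086005638; d2 = 0.0580623251
phi(d1) = 0.3103682098; exp(-qT) = 1.0000000000; exp(-rT) = 0.8940442575
N(d2) = 0.5231505080
Rho = K*T*exp(-rT)*N(d2) = 96.1600 * 2.0000 * 0.8940442575 * 0.5231505080 = 89.951854


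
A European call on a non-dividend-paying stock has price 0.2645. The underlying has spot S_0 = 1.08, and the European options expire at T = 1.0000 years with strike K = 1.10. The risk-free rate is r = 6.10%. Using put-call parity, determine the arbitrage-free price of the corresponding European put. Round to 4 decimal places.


Answer: Put price = 0.2194

Derivation:
Put-call parity: C - P = S_0 * exp(-qT) - K * exp(-rT).
S_0 * exp(-qT) = 1.0800 * 1.00000000 = 1.08000000
K * exp(-rT) = 1.1000 * 0.94082324 = 1.03490556
P = C - S*exp(-qT) + K*exp(-rT)
P = 0.2645 - 1.08000000 + 1.03490556 = 0.2194


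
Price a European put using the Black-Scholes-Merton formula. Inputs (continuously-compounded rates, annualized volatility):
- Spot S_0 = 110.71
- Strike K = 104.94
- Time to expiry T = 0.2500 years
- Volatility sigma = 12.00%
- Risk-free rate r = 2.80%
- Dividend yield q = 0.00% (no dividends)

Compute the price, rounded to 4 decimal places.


Answer: Price = 0.5279

Derivation:
d1 = (ln(S/K) + (r - q + 0.5*sigma^2) * T) / (sigma * sqrt(T)) = 1.03875686
d2 = d1 - sigma * sqrt(T) = 0.97875686
exp(-rT) = 0.99302444; exp(-qT) = 1.00000000
P = K * exp(-rT) * N(-d2) - S_0 * exp(-qT) * N(-d1)
N(-d1) = 0.14945891; N(-d2) = 0.16385006
P = 104.9400 * 0.99302444 * 0.16385006 - 110.7100 * 1.00000000 * 0.14945891 = 0.5279


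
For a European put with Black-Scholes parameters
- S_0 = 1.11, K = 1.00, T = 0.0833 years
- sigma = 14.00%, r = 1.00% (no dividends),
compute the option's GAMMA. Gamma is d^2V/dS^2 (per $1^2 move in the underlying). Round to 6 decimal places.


d1 = 2.6235760463; d2 = 2.5831696111
phi(d1) = 0.0127718191; exp(-qT) = 1.0000000000; exp(-rT) = 0.9991673468
Gamma = exp(-qT) * phi(d1) / (S * sigma * sqrt(T)) = 1.0000000000 * 0.0127718191 / (1.1100 * 0.1400 * 0.2886173938) = 0.284760

Answer: Gamma = 0.284760


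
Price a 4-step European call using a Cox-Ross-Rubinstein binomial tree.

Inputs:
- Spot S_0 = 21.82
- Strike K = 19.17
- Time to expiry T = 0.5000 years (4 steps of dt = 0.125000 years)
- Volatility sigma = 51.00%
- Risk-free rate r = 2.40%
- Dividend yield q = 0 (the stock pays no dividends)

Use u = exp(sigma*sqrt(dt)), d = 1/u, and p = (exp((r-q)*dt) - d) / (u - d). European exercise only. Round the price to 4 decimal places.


dt = T/N = 0.125000
u = exp(sigma*sqrt(dt)) = 1.197591; d = 1/u = 0.835009
p = (exp((r-q)*dt) - d) / (u - d) = 0.463330
Discount per step: exp(-r*dt) = 0.997004
Stock lattice S(k, i) with i counting down-moves:
  k=0: S(0,0) = 21.8200
  k=1: S(1,0) = 26.1314; S(1,1) = 18.2199
  k=2: S(2,0) = 31.2948; S(2,1) = 21.8200; S(2,2) = 15.2138
  k=3: S(3,0) = 37.4784; S(3,1) = 26.1314; S(3,2) = 18.2199; S(3,3) = 12.7037
  k=4: S(4,0) = 44.8838; S(4,1) = 31.2948; S(4,2) = 21.8200; S(4,3) = 15.2138; S(4,4) = 10.6077
Terminal payoffs V(N, i) = max(S_T - K, 0):
  V(4,0) = 25.713754; V(4,1) = 12.124784; V(4,2) = 2.650000; V(4,3) = 0.000000; V(4,4) = 0.000000
Backward induction: V(k, i) = exp(-r*dt) * [p * V(k+1, i) + (1-p) * V(k+1, i+1)].
  V(3,0) = exp(-r*dt) * [p*25.713754 + (1-p)*12.124784] = 18.365783
  V(3,1) = exp(-r*dt) * [p*12.124784 + (1-p)*2.650000] = 7.018864
  V(3,2) = exp(-r*dt) * [p*2.650000 + (1-p)*0.000000] = 1.224147
  V(3,3) = exp(-r*dt) * [p*0.000000 + (1-p)*0.000000] = 0.000000
  V(2,0) = exp(-r*dt) * [p*18.365783 + (1-p)*7.018864] = 12.239460
  V(2,1) = exp(-r*dt) * [p*7.018864 + (1-p)*1.224147] = 3.897304
  V(2,2) = exp(-r*dt) * [p*1.224147 + (1-p)*0.000000] = 0.565485
  V(1,0) = exp(-r*dt) * [p*12.239460 + (1-p)*3.897304] = 7.739223
  V(1,1) = exp(-r*dt) * [p*3.897304 + (1-p)*0.565485] = 2.102899
  V(0,0) = exp(-r*dt) * [p*7.739223 + (1-p)*2.102899] = 4.700256

Answer: Price = V(0,0) = 4.7003


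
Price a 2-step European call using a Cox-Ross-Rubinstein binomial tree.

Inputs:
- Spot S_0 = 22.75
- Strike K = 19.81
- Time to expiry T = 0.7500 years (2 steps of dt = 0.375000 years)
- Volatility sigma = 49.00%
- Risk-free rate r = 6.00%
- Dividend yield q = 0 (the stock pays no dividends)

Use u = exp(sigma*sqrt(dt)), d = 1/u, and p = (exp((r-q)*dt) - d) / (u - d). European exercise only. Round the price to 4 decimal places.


Answer: Price = V(0,0) = 5.8321

Derivation:
dt = T/N = 0.375000
u = exp(sigma*sqrt(dt)) = 1.349943; d = 1/u = 0.740772
p = (exp((r-q)*dt) - d) / (u - d) = 0.462896
Discount per step: exp(-r*dt) = 0.977751
Stock lattice S(k, i) with i counting down-moves:
  k=0: S(0,0) = 22.7500
  k=1: S(1,0) = 30.7112; S(1,1) = 16.8526
  k=2: S(2,0) = 41.4584; S(2,1) = 22.7500; S(2,2) = 12.4839
Terminal payoffs V(N, i) = max(S_T - K, 0):
  V(2,0) = 21.648384; V(2,1) = 2.940000; V(2,2) = 0.000000
Backward induction: V(k, i) = exp(-r*dt) * [p * V(k+1, i) + (1-p) * V(k+1, i+1)].
  V(1,0) = exp(-r*dt) * [p*21.648384 + (1-p)*2.940000] = 11.341955
  V(1,1) = exp(-r*dt) * [p*2.940000 + (1-p)*0.000000] = 1.330636
  V(0,0) = exp(-r*dt) * [p*11.341955 + (1-p)*1.330636] = 5.832128
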